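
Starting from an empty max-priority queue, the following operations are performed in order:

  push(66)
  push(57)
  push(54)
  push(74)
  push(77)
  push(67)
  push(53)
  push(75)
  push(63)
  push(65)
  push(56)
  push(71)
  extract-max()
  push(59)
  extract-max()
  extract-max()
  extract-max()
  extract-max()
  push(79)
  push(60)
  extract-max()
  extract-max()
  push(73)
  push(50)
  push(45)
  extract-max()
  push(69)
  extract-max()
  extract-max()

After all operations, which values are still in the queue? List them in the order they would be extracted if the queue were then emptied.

63, 60, 59, 57, 56, 54, 53, 50, 45

insert 66 → {66}
insert 57 → {66, 57}
insert 54 → {66, 57, 54}
insert 74 → {74, 66, 57, 54}
insert 77 → {77, 74, 66, 57, 54}
insert 67 → {77, 74, 67, 66, 57, 54}
insert 53 → {77, 74, 67, 66, 57, 54, 53}
insert 75 → {77, 75, 74, 67, 66, 57, 54, 53}
insert 63 → {77, 75, 74, 67, 66, 63, 57, 54, 53}
insert 65 → {77, 75, 74, 67, 66, 65, 63, 57, 54, 53}
insert 56 → {77, 75, 74, 67, 66, 65, 63, 57, 56, 54, 53}
insert 71 → {77, 75, 74, 71, 67, 66, 65, 63, 57, 56, 54, 53}
extract-max → 77; now {75, 74, 71, 67, 66, 65, 63, 57, 56, 54, 53}
insert 59 → {75, 74, 71, 67, 66, 65, 63, 59, 57, 56, 54, 53}
extract-max → 75; now {74, 71, 67, 66, 65, 63, 59, 57, 56, 54, 53}
extract-max → 74; now {71, 67, 66, 65, 63, 59, 57, 56, 54, 53}
extract-max → 71; now {67, 66, 65, 63, 59, 57, 56, 54, 53}
extract-max → 67; now {66, 65, 63, 59, 57, 56, 54, 53}
insert 79 → {79, 66, 65, 63, 59, 57, 56, 54, 53}
insert 60 → {79, 66, 65, 63, 60, 59, 57, 56, 54, 53}
extract-max → 79; now {66, 65, 63, 60, 59, 57, 56, 54, 53}
extract-max → 66; now {65, 63, 60, 59, 57, 56, 54, 53}
insert 73 → {73, 65, 63, 60, 59, 57, 56, 54, 53}
insert 50 → {73, 65, 63, 60, 59, 57, 56, 54, 53, 50}
insert 45 → {73, 65, 63, 60, 59, 57, 56, 54, 53, 50, 45}
extract-max → 73; now {65, 63, 60, 59, 57, 56, 54, 53, 50, 45}
insert 69 → {69, 65, 63, 60, 59, 57, 56, 54, 53, 50, 45}
extract-max → 69; now {65, 63, 60, 59, 57, 56, 54, 53, 50, 45}
extract-max → 65; now {63, 60, 59, 57, 56, 54, 53, 50, 45}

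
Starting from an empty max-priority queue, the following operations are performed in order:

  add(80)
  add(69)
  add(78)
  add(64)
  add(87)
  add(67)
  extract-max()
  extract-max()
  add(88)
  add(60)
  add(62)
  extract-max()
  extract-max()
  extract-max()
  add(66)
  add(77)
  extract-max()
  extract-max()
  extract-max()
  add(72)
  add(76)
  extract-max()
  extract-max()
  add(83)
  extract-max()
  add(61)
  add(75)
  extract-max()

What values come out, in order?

87, 80, 88, 78, 69, 77, 67, 66, 76, 72, 83, 75

insert 80 → {80}
insert 69 → {80, 69}
insert 78 → {80, 78, 69}
insert 64 → {80, 78, 69, 64}
insert 87 → {87, 80, 78, 69, 64}
insert 67 → {87, 80, 78, 69, 67, 64}
extract-max → 87; now {80, 78, 69, 67, 64}
extract-max → 80; now {78, 69, 67, 64}
insert 88 → {88, 78, 69, 67, 64}
insert 60 → {88, 78, 69, 67, 64, 60}
insert 62 → {88, 78, 69, 67, 64, 62, 60}
extract-max → 88; now {78, 69, 67, 64, 62, 60}
extract-max → 78; now {69, 67, 64, 62, 60}
extract-max → 69; now {67, 64, 62, 60}
insert 66 → {67, 66, 64, 62, 60}
insert 77 → {77, 67, 66, 64, 62, 60}
extract-max → 77; now {67, 66, 64, 62, 60}
extract-max → 67; now {66, 64, 62, 60}
extract-max → 66; now {64, 62, 60}
insert 72 → {72, 64, 62, 60}
insert 76 → {76, 72, 64, 62, 60}
extract-max → 76; now {72, 64, 62, 60}
extract-max → 72; now {64, 62, 60}
insert 83 → {83, 64, 62, 60}
extract-max → 83; now {64, 62, 60}
insert 61 → {64, 62, 61, 60}
insert 75 → {75, 64, 62, 61, 60}
extract-max → 75; now {64, 62, 61, 60}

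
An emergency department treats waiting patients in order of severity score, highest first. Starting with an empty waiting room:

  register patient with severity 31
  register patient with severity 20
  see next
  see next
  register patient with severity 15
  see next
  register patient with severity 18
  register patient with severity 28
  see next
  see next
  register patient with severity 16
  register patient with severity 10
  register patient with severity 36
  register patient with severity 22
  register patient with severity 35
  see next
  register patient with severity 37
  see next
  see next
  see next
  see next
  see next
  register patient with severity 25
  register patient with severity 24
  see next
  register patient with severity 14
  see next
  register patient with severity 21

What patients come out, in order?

31 → 20 → 15 → 28 → 18 → 36 → 37 → 35 → 22 → 16 → 10 → 25 → 24

insert 31 → {31}
insert 20 → {31, 20}
see next → 31; now {20}
see next → 20; now {}
insert 15 → {15}
see next → 15; now {}
insert 18 → {18}
insert 28 → {28, 18}
see next → 28; now {18}
see next → 18; now {}
insert 16 → {16}
insert 10 → {16, 10}
insert 36 → {36, 16, 10}
insert 22 → {36, 22, 16, 10}
insert 35 → {36, 35, 22, 16, 10}
see next → 36; now {35, 22, 16, 10}
insert 37 → {37, 35, 22, 16, 10}
see next → 37; now {35, 22, 16, 10}
see next → 35; now {22, 16, 10}
see next → 22; now {16, 10}
see next → 16; now {10}
see next → 10; now {}
insert 25 → {25}
insert 24 → {25, 24}
see next → 25; now {24}
insert 14 → {24, 14}
see next → 24; now {14}
insert 21 → {21, 14}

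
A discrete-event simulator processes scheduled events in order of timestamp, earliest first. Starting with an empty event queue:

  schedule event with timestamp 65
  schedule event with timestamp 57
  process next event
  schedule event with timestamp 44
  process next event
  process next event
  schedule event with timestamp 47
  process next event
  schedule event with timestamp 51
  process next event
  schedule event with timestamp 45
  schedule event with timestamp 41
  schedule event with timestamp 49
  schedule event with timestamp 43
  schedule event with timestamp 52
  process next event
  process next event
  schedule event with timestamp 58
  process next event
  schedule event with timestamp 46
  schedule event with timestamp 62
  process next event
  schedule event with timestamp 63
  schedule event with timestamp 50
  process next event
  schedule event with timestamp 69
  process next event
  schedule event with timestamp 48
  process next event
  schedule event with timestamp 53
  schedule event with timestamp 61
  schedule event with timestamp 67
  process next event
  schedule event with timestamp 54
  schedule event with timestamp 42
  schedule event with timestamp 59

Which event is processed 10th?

insert 65 → {65}
insert 57 → {57, 65}
process next event → 57; now {65}
insert 44 → {44, 65}
process next event → 44; now {65}
process next event → 65; now {}
insert 47 → {47}
process next event → 47; now {}
insert 51 → {51}
process next event → 51; now {}
insert 45 → {45}
insert 41 → {41, 45}
insert 49 → {41, 45, 49}
insert 43 → {41, 43, 45, 49}
insert 52 → {41, 43, 45, 49, 52}
process next event → 41; now {43, 45, 49, 52}
process next event → 43; now {45, 49, 52}
insert 58 → {45, 49, 52, 58}
process next event → 45; now {49, 52, 58}
insert 46 → {46, 49, 52, 58}
insert 62 → {46, 49, 52, 58, 62}
process next event → 46; now {49, 52, 58, 62}
insert 63 → {49, 52, 58, 62, 63}
insert 50 → {49, 50, 52, 58, 62, 63}
process next event → 49; now {50, 52, 58, 62, 63}
insert 69 → {50, 52, 58, 62, 63, 69}
process next event → 50; now {52, 58, 62, 63, 69}
insert 48 → {48, 52, 58, 62, 63, 69}
process next event → 48; now {52, 58, 62, 63, 69}
insert 53 → {52, 53, 58, 62, 63, 69}
insert 61 → {52, 53, 58, 61, 62, 63, 69}
insert 67 → {52, 53, 58, 61, 62, 63, 67, 69}
process next event → 52; now {53, 58, 61, 62, 63, 67, 69}
insert 54 → {53, 54, 58, 61, 62, 63, 67, 69}
insert 42 → {42, 53, 54, 58, 61, 62, 63, 67, 69}
insert 59 → {42, 53, 54, 58, 59, 61, 62, 63, 67, 69}

49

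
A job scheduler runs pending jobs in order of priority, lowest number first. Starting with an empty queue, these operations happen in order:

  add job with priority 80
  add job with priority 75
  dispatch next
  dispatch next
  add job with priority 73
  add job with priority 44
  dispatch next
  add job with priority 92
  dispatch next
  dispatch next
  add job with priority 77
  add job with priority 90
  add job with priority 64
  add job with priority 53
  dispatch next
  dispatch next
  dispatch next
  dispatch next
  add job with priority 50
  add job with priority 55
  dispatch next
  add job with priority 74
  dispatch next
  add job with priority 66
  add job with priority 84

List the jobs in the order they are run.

[75, 80, 44, 73, 92, 53, 64, 77, 90, 50, 55]

insert 80 → {80}
insert 75 → {75, 80}
dispatch next → 75; now {80}
dispatch next → 80; now {}
insert 73 → {73}
insert 44 → {44, 73}
dispatch next → 44; now {73}
insert 92 → {73, 92}
dispatch next → 73; now {92}
dispatch next → 92; now {}
insert 77 → {77}
insert 90 → {77, 90}
insert 64 → {64, 77, 90}
insert 53 → {53, 64, 77, 90}
dispatch next → 53; now {64, 77, 90}
dispatch next → 64; now {77, 90}
dispatch next → 77; now {90}
dispatch next → 90; now {}
insert 50 → {50}
insert 55 → {50, 55}
dispatch next → 50; now {55}
insert 74 → {55, 74}
dispatch next → 55; now {74}
insert 66 → {66, 74}
insert 84 → {66, 74, 84}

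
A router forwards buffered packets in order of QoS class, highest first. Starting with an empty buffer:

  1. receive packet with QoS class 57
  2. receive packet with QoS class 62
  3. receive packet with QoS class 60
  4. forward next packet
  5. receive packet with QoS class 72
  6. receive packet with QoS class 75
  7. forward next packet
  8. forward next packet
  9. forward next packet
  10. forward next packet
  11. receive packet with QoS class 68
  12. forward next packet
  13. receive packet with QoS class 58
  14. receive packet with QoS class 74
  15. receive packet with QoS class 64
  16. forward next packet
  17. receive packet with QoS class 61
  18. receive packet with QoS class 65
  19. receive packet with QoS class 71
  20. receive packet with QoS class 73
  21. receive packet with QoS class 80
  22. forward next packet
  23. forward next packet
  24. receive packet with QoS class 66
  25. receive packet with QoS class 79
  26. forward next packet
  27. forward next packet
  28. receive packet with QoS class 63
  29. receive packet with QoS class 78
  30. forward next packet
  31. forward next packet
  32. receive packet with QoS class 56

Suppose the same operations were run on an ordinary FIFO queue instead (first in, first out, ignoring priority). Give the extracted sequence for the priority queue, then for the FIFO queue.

insert 57 → {57}
insert 62 → {62, 57}
insert 60 → {62, 60, 57}
forward next packet → 62; now {60, 57}
insert 72 → {72, 60, 57}
insert 75 → {75, 72, 60, 57}
forward next packet → 75; now {72, 60, 57}
forward next packet → 72; now {60, 57}
forward next packet → 60; now {57}
forward next packet → 57; now {}
insert 68 → {68}
forward next packet → 68; now {}
insert 58 → {58}
insert 74 → {74, 58}
insert 64 → {74, 64, 58}
forward next packet → 74; now {64, 58}
insert 61 → {64, 61, 58}
insert 65 → {65, 64, 61, 58}
insert 71 → {71, 65, 64, 61, 58}
insert 73 → {73, 71, 65, 64, 61, 58}
insert 80 → {80, 73, 71, 65, 64, 61, 58}
forward next packet → 80; now {73, 71, 65, 64, 61, 58}
forward next packet → 73; now {71, 65, 64, 61, 58}
insert 66 → {71, 66, 65, 64, 61, 58}
insert 79 → {79, 71, 66, 65, 64, 61, 58}
forward next packet → 79; now {71, 66, 65, 64, 61, 58}
forward next packet → 71; now {66, 65, 64, 61, 58}
insert 63 → {66, 65, 64, 63, 61, 58}
insert 78 → {78, 66, 65, 64, 63, 61, 58}
forward next packet → 78; now {66, 65, 64, 63, 61, 58}
forward next packet → 66; now {65, 64, 63, 61, 58}
insert 56 → {65, 64, 63, 61, 58, 56}

priority queue: 62 → 75 → 72 → 60 → 57 → 68 → 74 → 80 → 73 → 79 → 71 → 78 → 66; FIFO queue: [57, 62, 60, 72, 75, 68, 58, 74, 64, 61, 65, 71, 73]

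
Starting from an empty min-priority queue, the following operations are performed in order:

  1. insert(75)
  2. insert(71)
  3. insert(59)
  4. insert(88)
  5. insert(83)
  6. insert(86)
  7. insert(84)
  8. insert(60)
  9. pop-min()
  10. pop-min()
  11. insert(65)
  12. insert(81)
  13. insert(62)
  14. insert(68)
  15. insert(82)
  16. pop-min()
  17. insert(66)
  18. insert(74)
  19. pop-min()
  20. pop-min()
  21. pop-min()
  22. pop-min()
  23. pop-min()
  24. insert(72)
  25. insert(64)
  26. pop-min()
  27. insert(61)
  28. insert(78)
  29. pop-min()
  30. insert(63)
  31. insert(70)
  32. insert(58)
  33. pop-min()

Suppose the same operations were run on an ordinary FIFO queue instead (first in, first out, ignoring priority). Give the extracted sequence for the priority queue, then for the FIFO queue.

insert 75 → {75}
insert 71 → {71, 75}
insert 59 → {59, 71, 75}
insert 88 → {59, 71, 75, 88}
insert 83 → {59, 71, 75, 83, 88}
insert 86 → {59, 71, 75, 83, 86, 88}
insert 84 → {59, 71, 75, 83, 84, 86, 88}
insert 60 → {59, 60, 71, 75, 83, 84, 86, 88}
pop-min → 59; now {60, 71, 75, 83, 84, 86, 88}
pop-min → 60; now {71, 75, 83, 84, 86, 88}
insert 65 → {65, 71, 75, 83, 84, 86, 88}
insert 81 → {65, 71, 75, 81, 83, 84, 86, 88}
insert 62 → {62, 65, 71, 75, 81, 83, 84, 86, 88}
insert 68 → {62, 65, 68, 71, 75, 81, 83, 84, 86, 88}
insert 82 → {62, 65, 68, 71, 75, 81, 82, 83, 84, 86, 88}
pop-min → 62; now {65, 68, 71, 75, 81, 82, 83, 84, 86, 88}
insert 66 → {65, 66, 68, 71, 75, 81, 82, 83, 84, 86, 88}
insert 74 → {65, 66, 68, 71, 74, 75, 81, 82, 83, 84, 86, 88}
pop-min → 65; now {66, 68, 71, 74, 75, 81, 82, 83, 84, 86, 88}
pop-min → 66; now {68, 71, 74, 75, 81, 82, 83, 84, 86, 88}
pop-min → 68; now {71, 74, 75, 81, 82, 83, 84, 86, 88}
pop-min → 71; now {74, 75, 81, 82, 83, 84, 86, 88}
pop-min → 74; now {75, 81, 82, 83, 84, 86, 88}
insert 72 → {72, 75, 81, 82, 83, 84, 86, 88}
insert 64 → {64, 72, 75, 81, 82, 83, 84, 86, 88}
pop-min → 64; now {72, 75, 81, 82, 83, 84, 86, 88}
insert 61 → {61, 72, 75, 81, 82, 83, 84, 86, 88}
insert 78 → {61, 72, 75, 78, 81, 82, 83, 84, 86, 88}
pop-min → 61; now {72, 75, 78, 81, 82, 83, 84, 86, 88}
insert 63 → {63, 72, 75, 78, 81, 82, 83, 84, 86, 88}
insert 70 → {63, 70, 72, 75, 78, 81, 82, 83, 84, 86, 88}
insert 58 → {58, 63, 70, 72, 75, 78, 81, 82, 83, 84, 86, 88}
pop-min → 58; now {63, 70, 72, 75, 78, 81, 82, 83, 84, 86, 88}

priority queue: [59, 60, 62, 65, 66, 68, 71, 74, 64, 61, 58]; FIFO queue: 75, 71, 59, 88, 83, 86, 84, 60, 65, 81, 62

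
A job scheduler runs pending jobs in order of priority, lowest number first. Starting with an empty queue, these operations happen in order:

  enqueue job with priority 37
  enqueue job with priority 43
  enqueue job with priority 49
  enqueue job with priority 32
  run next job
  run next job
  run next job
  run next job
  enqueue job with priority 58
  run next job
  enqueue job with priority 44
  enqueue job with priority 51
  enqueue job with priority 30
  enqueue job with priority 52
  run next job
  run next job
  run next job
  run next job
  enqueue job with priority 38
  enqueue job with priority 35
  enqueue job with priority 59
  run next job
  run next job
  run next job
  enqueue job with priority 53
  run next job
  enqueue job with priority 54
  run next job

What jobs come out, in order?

32 → 37 → 43 → 49 → 58 → 30 → 44 → 51 → 52 → 35 → 38 → 59 → 53 → 54

insert 37 → {37}
insert 43 → {37, 43}
insert 49 → {37, 43, 49}
insert 32 → {32, 37, 43, 49}
run next job → 32; now {37, 43, 49}
run next job → 37; now {43, 49}
run next job → 43; now {49}
run next job → 49; now {}
insert 58 → {58}
run next job → 58; now {}
insert 44 → {44}
insert 51 → {44, 51}
insert 30 → {30, 44, 51}
insert 52 → {30, 44, 51, 52}
run next job → 30; now {44, 51, 52}
run next job → 44; now {51, 52}
run next job → 51; now {52}
run next job → 52; now {}
insert 38 → {38}
insert 35 → {35, 38}
insert 59 → {35, 38, 59}
run next job → 35; now {38, 59}
run next job → 38; now {59}
run next job → 59; now {}
insert 53 → {53}
run next job → 53; now {}
insert 54 → {54}
run next job → 54; now {}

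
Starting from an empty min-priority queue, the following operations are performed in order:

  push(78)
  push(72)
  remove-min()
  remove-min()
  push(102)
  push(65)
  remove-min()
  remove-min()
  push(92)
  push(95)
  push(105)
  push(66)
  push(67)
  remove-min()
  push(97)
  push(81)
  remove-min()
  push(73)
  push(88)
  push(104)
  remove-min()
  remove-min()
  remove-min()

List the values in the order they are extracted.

72, 78, 65, 102, 66, 67, 73, 81, 88

insert 78 → {78}
insert 72 → {72, 78}
remove-min → 72; now {78}
remove-min → 78; now {}
insert 102 → {102}
insert 65 → {65, 102}
remove-min → 65; now {102}
remove-min → 102; now {}
insert 92 → {92}
insert 95 → {92, 95}
insert 105 → {92, 95, 105}
insert 66 → {66, 92, 95, 105}
insert 67 → {66, 67, 92, 95, 105}
remove-min → 66; now {67, 92, 95, 105}
insert 97 → {67, 92, 95, 97, 105}
insert 81 → {67, 81, 92, 95, 97, 105}
remove-min → 67; now {81, 92, 95, 97, 105}
insert 73 → {73, 81, 92, 95, 97, 105}
insert 88 → {73, 81, 88, 92, 95, 97, 105}
insert 104 → {73, 81, 88, 92, 95, 97, 104, 105}
remove-min → 73; now {81, 88, 92, 95, 97, 104, 105}
remove-min → 81; now {88, 92, 95, 97, 104, 105}
remove-min → 88; now {92, 95, 97, 104, 105}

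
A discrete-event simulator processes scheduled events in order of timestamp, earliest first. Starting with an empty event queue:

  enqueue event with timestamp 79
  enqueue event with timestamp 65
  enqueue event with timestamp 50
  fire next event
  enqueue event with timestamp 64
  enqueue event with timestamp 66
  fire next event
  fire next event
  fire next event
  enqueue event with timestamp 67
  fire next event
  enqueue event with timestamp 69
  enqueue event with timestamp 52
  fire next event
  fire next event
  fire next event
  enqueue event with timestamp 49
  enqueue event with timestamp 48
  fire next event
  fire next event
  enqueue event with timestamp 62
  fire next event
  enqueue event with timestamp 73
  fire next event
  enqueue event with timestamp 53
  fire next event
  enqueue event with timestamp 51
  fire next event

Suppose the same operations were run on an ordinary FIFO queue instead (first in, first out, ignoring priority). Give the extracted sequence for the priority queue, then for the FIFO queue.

insert 79 → {79}
insert 65 → {65, 79}
insert 50 → {50, 65, 79}
fire next event → 50; now {65, 79}
insert 64 → {64, 65, 79}
insert 66 → {64, 65, 66, 79}
fire next event → 64; now {65, 66, 79}
fire next event → 65; now {66, 79}
fire next event → 66; now {79}
insert 67 → {67, 79}
fire next event → 67; now {79}
insert 69 → {69, 79}
insert 52 → {52, 69, 79}
fire next event → 52; now {69, 79}
fire next event → 69; now {79}
fire next event → 79; now {}
insert 49 → {49}
insert 48 → {48, 49}
fire next event → 48; now {49}
fire next event → 49; now {}
insert 62 → {62}
fire next event → 62; now {}
insert 73 → {73}
fire next event → 73; now {}
insert 53 → {53}
fire next event → 53; now {}
insert 51 → {51}
fire next event → 51; now {}

priority queue: 50, 64, 65, 66, 67, 52, 69, 79, 48, 49, 62, 73, 53, 51; FIFO queue: [79, 65, 50, 64, 66, 67, 69, 52, 49, 48, 62, 73, 53, 51]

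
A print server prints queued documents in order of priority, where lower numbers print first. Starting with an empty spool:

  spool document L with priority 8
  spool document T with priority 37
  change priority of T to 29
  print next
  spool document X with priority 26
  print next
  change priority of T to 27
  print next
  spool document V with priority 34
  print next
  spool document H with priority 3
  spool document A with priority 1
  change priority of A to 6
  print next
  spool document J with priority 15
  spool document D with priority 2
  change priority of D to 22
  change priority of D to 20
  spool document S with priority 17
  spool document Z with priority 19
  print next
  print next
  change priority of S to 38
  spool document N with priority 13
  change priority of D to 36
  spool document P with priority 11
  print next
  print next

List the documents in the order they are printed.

add L (priority 8) → {L:8}
add T (priority 37) → {L:8, T:37}
update T to priority 29 → {L:8, T:29}
print next → L; now {T:29}
add X (priority 26) → {X:26, T:29}
print next → X; now {T:29}
update T to priority 27 → {T:27}
print next → T; now {}
add V (priority 34) → {V:34}
print next → V; now {}
add H (priority 3) → {H:3}
add A (priority 1) → {A:1, H:3}
update A to priority 6 → {H:3, A:6}
print next → H; now {A:6}
add J (priority 15) → {A:6, J:15}
add D (priority 2) → {D:2, A:6, J:15}
update D to priority 22 → {A:6, J:15, D:22}
update D to priority 20 → {A:6, J:15, D:20}
add S (priority 17) → {A:6, J:15, S:17, D:20}
add Z (priority 19) → {A:6, J:15, S:17, Z:19, D:20}
print next → A; now {J:15, S:17, Z:19, D:20}
print next → J; now {S:17, Z:19, D:20}
update S to priority 38 → {Z:19, D:20, S:38}
add N (priority 13) → {N:13, Z:19, D:20, S:38}
update D to priority 36 → {N:13, Z:19, D:36, S:38}
add P (priority 11) → {P:11, N:13, Z:19, D:36, S:38}
print next → P; now {N:13, Z:19, D:36, S:38}
print next → N; now {Z:19, D:36, S:38}

L, X, T, V, H, A, J, P, N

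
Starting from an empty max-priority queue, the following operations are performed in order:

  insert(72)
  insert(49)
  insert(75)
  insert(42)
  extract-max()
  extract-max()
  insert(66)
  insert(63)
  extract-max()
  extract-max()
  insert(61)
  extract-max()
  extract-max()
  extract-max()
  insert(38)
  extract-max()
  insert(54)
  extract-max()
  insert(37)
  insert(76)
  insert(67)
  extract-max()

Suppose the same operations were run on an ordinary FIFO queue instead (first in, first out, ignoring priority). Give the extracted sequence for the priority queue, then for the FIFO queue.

priority queue: 75, 72, 66, 63, 61, 49, 42, 38, 54, 76; FIFO queue: 72, 49, 75, 42, 66, 63, 61, 38, 54, 37

insert 72 → {72}
insert 49 → {72, 49}
insert 75 → {75, 72, 49}
insert 42 → {75, 72, 49, 42}
extract-max → 75; now {72, 49, 42}
extract-max → 72; now {49, 42}
insert 66 → {66, 49, 42}
insert 63 → {66, 63, 49, 42}
extract-max → 66; now {63, 49, 42}
extract-max → 63; now {49, 42}
insert 61 → {61, 49, 42}
extract-max → 61; now {49, 42}
extract-max → 49; now {42}
extract-max → 42; now {}
insert 38 → {38}
extract-max → 38; now {}
insert 54 → {54}
extract-max → 54; now {}
insert 37 → {37}
insert 76 → {76, 37}
insert 67 → {76, 67, 37}
extract-max → 76; now {67, 37}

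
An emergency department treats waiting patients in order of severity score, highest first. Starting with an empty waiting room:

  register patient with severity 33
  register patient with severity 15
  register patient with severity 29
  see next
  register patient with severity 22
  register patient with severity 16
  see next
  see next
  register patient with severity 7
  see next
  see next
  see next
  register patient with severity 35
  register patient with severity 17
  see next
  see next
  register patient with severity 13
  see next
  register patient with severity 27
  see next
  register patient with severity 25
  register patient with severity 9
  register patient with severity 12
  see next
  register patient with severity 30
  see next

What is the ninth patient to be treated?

13

insert 33 → {33}
insert 15 → {33, 15}
insert 29 → {33, 29, 15}
see next → 33; now {29, 15}
insert 22 → {29, 22, 15}
insert 16 → {29, 22, 16, 15}
see next → 29; now {22, 16, 15}
see next → 22; now {16, 15}
insert 7 → {16, 15, 7}
see next → 16; now {15, 7}
see next → 15; now {7}
see next → 7; now {}
insert 35 → {35}
insert 17 → {35, 17}
see next → 35; now {17}
see next → 17; now {}
insert 13 → {13}
see next → 13; now {}
insert 27 → {27}
see next → 27; now {}
insert 25 → {25}
insert 9 → {25, 9}
insert 12 → {25, 12, 9}
see next → 25; now {12, 9}
insert 30 → {30, 12, 9}
see next → 30; now {12, 9}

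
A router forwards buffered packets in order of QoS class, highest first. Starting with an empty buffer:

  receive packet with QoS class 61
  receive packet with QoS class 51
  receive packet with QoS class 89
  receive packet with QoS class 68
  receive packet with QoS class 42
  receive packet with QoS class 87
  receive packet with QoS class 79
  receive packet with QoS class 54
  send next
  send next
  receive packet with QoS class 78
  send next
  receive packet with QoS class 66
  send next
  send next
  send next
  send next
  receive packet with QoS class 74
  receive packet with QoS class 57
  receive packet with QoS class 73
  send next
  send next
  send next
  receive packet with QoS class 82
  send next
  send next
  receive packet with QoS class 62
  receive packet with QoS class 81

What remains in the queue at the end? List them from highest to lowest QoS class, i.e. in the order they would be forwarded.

81 → 62 → 51 → 42

insert 61 → {61}
insert 51 → {61, 51}
insert 89 → {89, 61, 51}
insert 68 → {89, 68, 61, 51}
insert 42 → {89, 68, 61, 51, 42}
insert 87 → {89, 87, 68, 61, 51, 42}
insert 79 → {89, 87, 79, 68, 61, 51, 42}
insert 54 → {89, 87, 79, 68, 61, 54, 51, 42}
send next → 89; now {87, 79, 68, 61, 54, 51, 42}
send next → 87; now {79, 68, 61, 54, 51, 42}
insert 78 → {79, 78, 68, 61, 54, 51, 42}
send next → 79; now {78, 68, 61, 54, 51, 42}
insert 66 → {78, 68, 66, 61, 54, 51, 42}
send next → 78; now {68, 66, 61, 54, 51, 42}
send next → 68; now {66, 61, 54, 51, 42}
send next → 66; now {61, 54, 51, 42}
send next → 61; now {54, 51, 42}
insert 74 → {74, 54, 51, 42}
insert 57 → {74, 57, 54, 51, 42}
insert 73 → {74, 73, 57, 54, 51, 42}
send next → 74; now {73, 57, 54, 51, 42}
send next → 73; now {57, 54, 51, 42}
send next → 57; now {54, 51, 42}
insert 82 → {82, 54, 51, 42}
send next → 82; now {54, 51, 42}
send next → 54; now {51, 42}
insert 62 → {62, 51, 42}
insert 81 → {81, 62, 51, 42}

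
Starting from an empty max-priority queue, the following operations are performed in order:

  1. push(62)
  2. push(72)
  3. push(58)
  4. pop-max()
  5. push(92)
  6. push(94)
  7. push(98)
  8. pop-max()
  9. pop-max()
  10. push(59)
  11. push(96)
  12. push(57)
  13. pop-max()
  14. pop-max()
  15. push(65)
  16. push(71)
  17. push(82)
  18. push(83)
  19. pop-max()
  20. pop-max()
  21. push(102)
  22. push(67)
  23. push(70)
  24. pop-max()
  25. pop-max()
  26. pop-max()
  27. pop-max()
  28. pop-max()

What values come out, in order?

72 → 98 → 94 → 96 → 92 → 83 → 82 → 102 → 71 → 70 → 67 → 65

insert 62 → {62}
insert 72 → {72, 62}
insert 58 → {72, 62, 58}
pop-max → 72; now {62, 58}
insert 92 → {92, 62, 58}
insert 94 → {94, 92, 62, 58}
insert 98 → {98, 94, 92, 62, 58}
pop-max → 98; now {94, 92, 62, 58}
pop-max → 94; now {92, 62, 58}
insert 59 → {92, 62, 59, 58}
insert 96 → {96, 92, 62, 59, 58}
insert 57 → {96, 92, 62, 59, 58, 57}
pop-max → 96; now {92, 62, 59, 58, 57}
pop-max → 92; now {62, 59, 58, 57}
insert 65 → {65, 62, 59, 58, 57}
insert 71 → {71, 65, 62, 59, 58, 57}
insert 82 → {82, 71, 65, 62, 59, 58, 57}
insert 83 → {83, 82, 71, 65, 62, 59, 58, 57}
pop-max → 83; now {82, 71, 65, 62, 59, 58, 57}
pop-max → 82; now {71, 65, 62, 59, 58, 57}
insert 102 → {102, 71, 65, 62, 59, 58, 57}
insert 67 → {102, 71, 67, 65, 62, 59, 58, 57}
insert 70 → {102, 71, 70, 67, 65, 62, 59, 58, 57}
pop-max → 102; now {71, 70, 67, 65, 62, 59, 58, 57}
pop-max → 71; now {70, 67, 65, 62, 59, 58, 57}
pop-max → 70; now {67, 65, 62, 59, 58, 57}
pop-max → 67; now {65, 62, 59, 58, 57}
pop-max → 65; now {62, 59, 58, 57}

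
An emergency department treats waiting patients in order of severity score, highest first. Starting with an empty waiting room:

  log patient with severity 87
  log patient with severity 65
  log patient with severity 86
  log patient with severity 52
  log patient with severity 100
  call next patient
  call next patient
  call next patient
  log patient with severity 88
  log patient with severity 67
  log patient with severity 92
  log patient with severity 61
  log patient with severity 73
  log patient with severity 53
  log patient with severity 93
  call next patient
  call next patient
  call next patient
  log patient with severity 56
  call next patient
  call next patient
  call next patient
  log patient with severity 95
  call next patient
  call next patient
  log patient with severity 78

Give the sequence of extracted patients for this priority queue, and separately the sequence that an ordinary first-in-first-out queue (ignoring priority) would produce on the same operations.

priority queue: [100, 87, 86, 93, 92, 88, 73, 67, 65, 95, 61]; FIFO queue: 87, 65, 86, 52, 100, 88, 67, 92, 61, 73, 53

insert 87 → {87}
insert 65 → {87, 65}
insert 86 → {87, 86, 65}
insert 52 → {87, 86, 65, 52}
insert 100 → {100, 87, 86, 65, 52}
call next patient → 100; now {87, 86, 65, 52}
call next patient → 87; now {86, 65, 52}
call next patient → 86; now {65, 52}
insert 88 → {88, 65, 52}
insert 67 → {88, 67, 65, 52}
insert 92 → {92, 88, 67, 65, 52}
insert 61 → {92, 88, 67, 65, 61, 52}
insert 73 → {92, 88, 73, 67, 65, 61, 52}
insert 53 → {92, 88, 73, 67, 65, 61, 53, 52}
insert 93 → {93, 92, 88, 73, 67, 65, 61, 53, 52}
call next patient → 93; now {92, 88, 73, 67, 65, 61, 53, 52}
call next patient → 92; now {88, 73, 67, 65, 61, 53, 52}
call next patient → 88; now {73, 67, 65, 61, 53, 52}
insert 56 → {73, 67, 65, 61, 56, 53, 52}
call next patient → 73; now {67, 65, 61, 56, 53, 52}
call next patient → 67; now {65, 61, 56, 53, 52}
call next patient → 65; now {61, 56, 53, 52}
insert 95 → {95, 61, 56, 53, 52}
call next patient → 95; now {61, 56, 53, 52}
call next patient → 61; now {56, 53, 52}
insert 78 → {78, 56, 53, 52}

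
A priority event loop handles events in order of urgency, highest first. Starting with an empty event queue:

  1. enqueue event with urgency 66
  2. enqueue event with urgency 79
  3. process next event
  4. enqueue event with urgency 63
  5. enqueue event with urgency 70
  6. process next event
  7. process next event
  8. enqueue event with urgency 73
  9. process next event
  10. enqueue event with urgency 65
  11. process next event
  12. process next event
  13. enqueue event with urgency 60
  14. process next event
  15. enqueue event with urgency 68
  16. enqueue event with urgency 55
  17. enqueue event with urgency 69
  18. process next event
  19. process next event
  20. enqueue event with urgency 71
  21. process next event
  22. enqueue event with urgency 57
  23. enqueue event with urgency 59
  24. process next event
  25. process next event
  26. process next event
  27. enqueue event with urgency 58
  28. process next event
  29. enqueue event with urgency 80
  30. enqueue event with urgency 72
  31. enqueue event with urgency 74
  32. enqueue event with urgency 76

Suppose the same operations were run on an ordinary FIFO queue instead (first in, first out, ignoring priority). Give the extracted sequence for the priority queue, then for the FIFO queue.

insert 66 → {66}
insert 79 → {79, 66}
process next event → 79; now {66}
insert 63 → {66, 63}
insert 70 → {70, 66, 63}
process next event → 70; now {66, 63}
process next event → 66; now {63}
insert 73 → {73, 63}
process next event → 73; now {63}
insert 65 → {65, 63}
process next event → 65; now {63}
process next event → 63; now {}
insert 60 → {60}
process next event → 60; now {}
insert 68 → {68}
insert 55 → {68, 55}
insert 69 → {69, 68, 55}
process next event → 69; now {68, 55}
process next event → 68; now {55}
insert 71 → {71, 55}
process next event → 71; now {55}
insert 57 → {57, 55}
insert 59 → {59, 57, 55}
process next event → 59; now {57, 55}
process next event → 57; now {55}
process next event → 55; now {}
insert 58 → {58}
process next event → 58; now {}
insert 80 → {80}
insert 72 → {80, 72}
insert 74 → {80, 74, 72}
insert 76 → {80, 76, 74, 72}

priority queue: [79, 70, 66, 73, 65, 63, 60, 69, 68, 71, 59, 57, 55, 58]; FIFO queue: [66, 79, 63, 70, 73, 65, 60, 68, 55, 69, 71, 57, 59, 58]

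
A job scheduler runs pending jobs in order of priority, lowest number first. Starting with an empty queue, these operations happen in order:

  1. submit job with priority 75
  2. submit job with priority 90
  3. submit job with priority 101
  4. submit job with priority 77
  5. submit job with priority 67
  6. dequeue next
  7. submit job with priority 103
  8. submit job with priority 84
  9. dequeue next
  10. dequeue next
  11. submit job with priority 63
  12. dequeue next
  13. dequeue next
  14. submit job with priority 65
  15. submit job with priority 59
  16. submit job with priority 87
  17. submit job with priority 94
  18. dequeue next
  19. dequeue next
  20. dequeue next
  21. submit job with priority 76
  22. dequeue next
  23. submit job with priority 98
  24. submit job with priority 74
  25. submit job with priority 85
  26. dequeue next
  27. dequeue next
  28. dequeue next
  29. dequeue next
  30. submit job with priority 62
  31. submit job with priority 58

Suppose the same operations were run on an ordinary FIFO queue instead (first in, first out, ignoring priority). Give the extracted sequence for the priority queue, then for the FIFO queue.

insert 75 → {75}
insert 90 → {75, 90}
insert 101 → {75, 90, 101}
insert 77 → {75, 77, 90, 101}
insert 67 → {67, 75, 77, 90, 101}
dequeue next → 67; now {75, 77, 90, 101}
insert 103 → {75, 77, 90, 101, 103}
insert 84 → {75, 77, 84, 90, 101, 103}
dequeue next → 75; now {77, 84, 90, 101, 103}
dequeue next → 77; now {84, 90, 101, 103}
insert 63 → {63, 84, 90, 101, 103}
dequeue next → 63; now {84, 90, 101, 103}
dequeue next → 84; now {90, 101, 103}
insert 65 → {65, 90, 101, 103}
insert 59 → {59, 65, 90, 101, 103}
insert 87 → {59, 65, 87, 90, 101, 103}
insert 94 → {59, 65, 87, 90, 94, 101, 103}
dequeue next → 59; now {65, 87, 90, 94, 101, 103}
dequeue next → 65; now {87, 90, 94, 101, 103}
dequeue next → 87; now {90, 94, 101, 103}
insert 76 → {76, 90, 94, 101, 103}
dequeue next → 76; now {90, 94, 101, 103}
insert 98 → {90, 94, 98, 101, 103}
insert 74 → {74, 90, 94, 98, 101, 103}
insert 85 → {74, 85, 90, 94, 98, 101, 103}
dequeue next → 74; now {85, 90, 94, 98, 101, 103}
dequeue next → 85; now {90, 94, 98, 101, 103}
dequeue next → 90; now {94, 98, 101, 103}
dequeue next → 94; now {98, 101, 103}
insert 62 → {62, 98, 101, 103}
insert 58 → {58, 62, 98, 101, 103}

priority queue: [67, 75, 77, 63, 84, 59, 65, 87, 76, 74, 85, 90, 94]; FIFO queue: 75, 90, 101, 77, 67, 103, 84, 63, 65, 59, 87, 94, 76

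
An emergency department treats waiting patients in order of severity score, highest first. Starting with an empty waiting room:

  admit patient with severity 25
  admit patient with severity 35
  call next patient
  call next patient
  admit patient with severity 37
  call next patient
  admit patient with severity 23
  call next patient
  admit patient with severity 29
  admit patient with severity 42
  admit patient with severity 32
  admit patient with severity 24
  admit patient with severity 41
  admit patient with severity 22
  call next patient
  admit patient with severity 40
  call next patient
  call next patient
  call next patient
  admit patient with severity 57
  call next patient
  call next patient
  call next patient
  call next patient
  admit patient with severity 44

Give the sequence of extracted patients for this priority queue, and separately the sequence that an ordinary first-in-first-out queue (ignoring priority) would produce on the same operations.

insert 25 → {25}
insert 35 → {35, 25}
call next patient → 35; now {25}
call next patient → 25; now {}
insert 37 → {37}
call next patient → 37; now {}
insert 23 → {23}
call next patient → 23; now {}
insert 29 → {29}
insert 42 → {42, 29}
insert 32 → {42, 32, 29}
insert 24 → {42, 32, 29, 24}
insert 41 → {42, 41, 32, 29, 24}
insert 22 → {42, 41, 32, 29, 24, 22}
call next patient → 42; now {41, 32, 29, 24, 22}
insert 40 → {41, 40, 32, 29, 24, 22}
call next patient → 41; now {40, 32, 29, 24, 22}
call next patient → 40; now {32, 29, 24, 22}
call next patient → 32; now {29, 24, 22}
insert 57 → {57, 29, 24, 22}
call next patient → 57; now {29, 24, 22}
call next patient → 29; now {24, 22}
call next patient → 24; now {22}
call next patient → 22; now {}
insert 44 → {44}

priority queue: 35, 25, 37, 23, 42, 41, 40, 32, 57, 29, 24, 22; FIFO queue: 25 → 35 → 37 → 23 → 29 → 42 → 32 → 24 → 41 → 22 → 40 → 57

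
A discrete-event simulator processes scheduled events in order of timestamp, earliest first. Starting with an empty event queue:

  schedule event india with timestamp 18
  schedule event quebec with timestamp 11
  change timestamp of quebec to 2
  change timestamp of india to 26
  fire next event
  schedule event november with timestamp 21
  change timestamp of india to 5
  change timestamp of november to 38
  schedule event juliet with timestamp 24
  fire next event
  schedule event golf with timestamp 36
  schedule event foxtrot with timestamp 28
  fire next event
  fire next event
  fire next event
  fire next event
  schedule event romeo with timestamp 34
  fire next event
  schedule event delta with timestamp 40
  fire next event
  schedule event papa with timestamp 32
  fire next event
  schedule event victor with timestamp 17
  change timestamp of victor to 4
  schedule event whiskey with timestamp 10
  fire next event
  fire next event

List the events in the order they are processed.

quebec → india → juliet → foxtrot → golf → november → romeo → delta → papa → victor → whiskey

add india (timestamp 18) → {india:18}
add quebec (timestamp 11) → {quebec:11, india:18}
update quebec to timestamp 2 → {quebec:2, india:18}
update india to timestamp 26 → {quebec:2, india:26}
fire next event → quebec; now {india:26}
add november (timestamp 21) → {november:21, india:26}
update india to timestamp 5 → {india:5, november:21}
update november to timestamp 38 → {india:5, november:38}
add juliet (timestamp 24) → {india:5, juliet:24, november:38}
fire next event → india; now {juliet:24, november:38}
add golf (timestamp 36) → {juliet:24, golf:36, november:38}
add foxtrot (timestamp 28) → {juliet:24, foxtrot:28, golf:36, november:38}
fire next event → juliet; now {foxtrot:28, golf:36, november:38}
fire next event → foxtrot; now {golf:36, november:38}
fire next event → golf; now {november:38}
fire next event → november; now {}
add romeo (timestamp 34) → {romeo:34}
fire next event → romeo; now {}
add delta (timestamp 40) → {delta:40}
fire next event → delta; now {}
add papa (timestamp 32) → {papa:32}
fire next event → papa; now {}
add victor (timestamp 17) → {victor:17}
update victor to timestamp 4 → {victor:4}
add whiskey (timestamp 10) → {victor:4, whiskey:10}
fire next event → victor; now {whiskey:10}
fire next event → whiskey; now {}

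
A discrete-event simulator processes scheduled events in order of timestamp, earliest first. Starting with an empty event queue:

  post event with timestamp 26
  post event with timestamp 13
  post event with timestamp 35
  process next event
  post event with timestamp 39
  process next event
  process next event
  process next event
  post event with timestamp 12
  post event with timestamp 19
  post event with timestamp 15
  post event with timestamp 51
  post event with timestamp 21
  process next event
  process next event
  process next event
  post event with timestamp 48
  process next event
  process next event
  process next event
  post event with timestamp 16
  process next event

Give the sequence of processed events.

13 → 26 → 35 → 39 → 12 → 15 → 19 → 21 → 48 → 51 → 16

insert 26 → {26}
insert 13 → {13, 26}
insert 35 → {13, 26, 35}
process next event → 13; now {26, 35}
insert 39 → {26, 35, 39}
process next event → 26; now {35, 39}
process next event → 35; now {39}
process next event → 39; now {}
insert 12 → {12}
insert 19 → {12, 19}
insert 15 → {12, 15, 19}
insert 51 → {12, 15, 19, 51}
insert 21 → {12, 15, 19, 21, 51}
process next event → 12; now {15, 19, 21, 51}
process next event → 15; now {19, 21, 51}
process next event → 19; now {21, 51}
insert 48 → {21, 48, 51}
process next event → 21; now {48, 51}
process next event → 48; now {51}
process next event → 51; now {}
insert 16 → {16}
process next event → 16; now {}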